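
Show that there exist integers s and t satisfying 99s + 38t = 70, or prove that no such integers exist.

s = 8, t = -19

99 and 38 are coprime, so 99s + 38t ranges over all of ℤ.
Euclidean algorithm: 99 = 2·38 + 23, 38 = 1·23 + 15, 23 = 1·15 + 8, 15 = 1·8 + 7, 8 = 1·7 + 1, 7 = 7·1 + 0.
Working back up the chain: 1 = 8 − 1·7 = 8 − (15 − 1·8) = −15 + 2·8 = −15 + 2·(23 − 1·15) = 2·23 − 3·15 = 2·23 − 3·(38 − 1·23) = −3·38 + 5·23 = −3·38 + 5·(99 − 2·38) = 5·99 − 13·38. So 99·5 + 38·(-13) = 1.
Scaling by 70 gives the particular solution (s, t) = (350, -910).
Shifting by a multiple of (38, −99) keeps it a solution: s = 350 − 9·38 = 8, t = -910 + 9·99 = -19.
Check: 99·8 + 38·(-19) = 792 − 722 = 70. ✓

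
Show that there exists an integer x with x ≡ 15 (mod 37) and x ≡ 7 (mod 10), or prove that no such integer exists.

The moduli 37 and 10 are coprime, so by the Chinese Remainder Theorem a unique solution modulo 370 exists.
Any solution of the first congruence is x = 15 + 37t; substituting into the second, 37t ≡ 7 − 15 ≡ 2 (mod 10).
37 ≡ 7 (mod 10), so this reads 7t ≡ 2 (mod 10). To invert 7 modulo 10: 10 = 1·7 + 3, 7 = 2·3 + 1, 3 = 3·1 + 0, and unwinding, 1 = 7 − 2·3 = 7 − 2·(10 − 1·7) = −2·10 + 3·7. Thus 7⁻¹ ≡ 3 (mod 10).
Therefore t ≡ 3·2 = 6 (mod 10).
Taking t = 6 gives x = 15 + 37·6 = 237.
Verify: 237 = 6·37 + 15 and 237 = 23·10 + 7. ✓

x = 237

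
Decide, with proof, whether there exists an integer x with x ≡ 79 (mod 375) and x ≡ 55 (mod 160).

No such integer exists.

gcd(375, 160) = 5. If x ≡ 79 (mod 375) and x ≡ 55 (mod 160), then x ≡ 79 (mod 5) and x ≡ 55 (mod 5).
But 79 mod 5 = 4 while 55 mod 5 = 0, a contradiction.
Therefore no such x exists.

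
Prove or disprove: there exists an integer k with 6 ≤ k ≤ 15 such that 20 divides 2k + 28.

Try k = 6: 2·6 + 28 = 40 = 2·20, which is divisible by 20.

k = 6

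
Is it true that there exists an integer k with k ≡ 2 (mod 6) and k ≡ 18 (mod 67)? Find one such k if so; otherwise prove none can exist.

gcd(6, 67) = 1, so the Chinese Remainder Theorem guarantees exactly one residue class mod 402 satisfying both.
Any solution of the first congruence is k = 2 + 6t; substituting into the second, 6t ≡ 18 − 2 ≡ 16 (mod 67).
Since 6·56 = 336 = 5·67 + 1, the inverse of 6 mod 67 is 56.
Multiplying by 56: t ≡ 56·16 = 896 ≡ 25 (mod 67).
Taking t = 25 gives k = 2 + 6·25 = 152.
Indeed 152 ≡ 2 (mod 6) and 152 ≡ 18 (mod 67).

k = 152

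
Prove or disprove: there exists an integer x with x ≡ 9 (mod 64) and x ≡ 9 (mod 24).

x = 9

The moduli are not coprime: gcd(64, 24) = 8. Compatibility requires 8 ∣ (9 − 9) = 0, which holds, so solutions exist.
In fact x = 9 itself already satisfies 9 mod 24 = 9.
Check: 9 mod 64 = 9, 9 mod 24 = 9. ✓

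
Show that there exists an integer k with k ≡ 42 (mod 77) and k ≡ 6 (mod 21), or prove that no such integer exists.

Reduce both congruences modulo 7, which divides 77 and 21: they say k ≡ 42 (mod 7) and k ≡ 6 (mod 7).
But 42 mod 7 = 0 while 6 mod 7 = 6, a contradiction.
So no integer satisfies both congruences.

There is no such integer.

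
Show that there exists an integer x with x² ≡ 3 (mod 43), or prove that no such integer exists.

No such integer exists.

Apply Euler's criterion with the prime 43: 3 is a quadratic residue iff 3^21 ≡ 1 (mod 43), and a non-residue iff it is ≡ −1.
Squaring successively (mod 43): 3^2 = 9 ≡ 9; 3^4 ≡ 9² = 81 ≡ 38; 3^8 ≡ 38² = 1444 ≡ 25; 3^16 ≡ 25² = 625 ≡ 23.
Since 21 = 16 + 4 + 1, 3^21 ≡ 23 · 38 · 3; multiplying out mod 43: 23·38 = 874 ≡ 14, then 14·3 = 42 ≡ 42. Thus 3^21 ≡ 42 ≡ −1 (mod 43).
By Euler's criterion 3 is a quadratic non-residue mod 43: no x satisfies x² ≡ 3 (mod 43).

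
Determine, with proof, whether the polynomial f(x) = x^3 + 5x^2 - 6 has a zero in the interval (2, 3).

No such root exists.

The endpoint values f(2) = 22 and f(3) = 66 are both positive. Claim: f(x) > 0 for every x in (2, 3).
Shift to the endpoint 2: with x = 2 + u (0 < u < 1), one computes f(2 + u) = u^3 + 11u^2 + 32u + 22.
The nonzero coefficients here are all positive, so for u > 0 every term is positive (or zero), and the constant term 22 is strictly positive.
Therefore f(x) > 0 throughout (2, 3), and f has no zero there.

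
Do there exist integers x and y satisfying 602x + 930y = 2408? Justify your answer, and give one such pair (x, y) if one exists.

x = 4, y = 0

Since gcd(602, 930) = 2 and 2408 = 2·1204, Bézout's identity guarantees a solution.
Dividing through by 2 reduces the equation to 301x + 465y = 1204.
Euclidean algorithm: 465 = 1·301 + 164, 301 = 1·164 + 137, 164 = 1·137 + 27, 137 = 5·27 + 2, 27 = 13·2 + 1, 2 = 2·1 + 0.
Unwinding: 1 = 27 − 13·2 = 27 − 13·(137 − 5·27) = −13·137 + 66·27 = −13·137 + 66·(164 − 1·137) = 66·164 − 79·137 = 66·164 − 79·(301 − 1·164) = −79·301 + 145·164 = −79·301 + 145·(465 − 1·301) = 145·465 − 224·301, i.e. 301·(-224) + 465·145 = 1.
Scaling by 1204 gives the particular solution (x, y) = (-269696, 174580).
The general solution is x = -269696 + 465k, y = 174580 − 301k; taking k = 580 gives the smaller pair x = 4, y = 0.
Indeed 602·4 + 930·0 = 2408 + 0 = 2408.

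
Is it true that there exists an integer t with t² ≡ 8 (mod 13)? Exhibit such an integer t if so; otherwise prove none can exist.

Since (13 − t)² ≡ t² (mod 13), it suffices to square t = 0, 1, …, 6: the residues are 0, 1, 4, 9, 3, 12, 10.
So the quadratic residues mod 13 are {0, 1, 3, 4, 9, 10, 12}, and 8 is not among them.
Therefore t² ≡ 8 (mod 13) has no solution.

There is no such integer.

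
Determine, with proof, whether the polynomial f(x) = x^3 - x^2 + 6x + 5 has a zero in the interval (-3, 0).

Such a root exists.

f(-3) = -49 and f(0) = 5, which have opposite signs.
f is continuous everywhere (it is a polynomial), in particular on [-3, 0].
By the Intermediate Value Theorem, f takes the value 0 somewhere in the open interval.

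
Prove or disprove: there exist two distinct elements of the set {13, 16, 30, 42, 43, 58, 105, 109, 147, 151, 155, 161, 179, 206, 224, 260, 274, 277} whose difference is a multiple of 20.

Residues mod 20: 13↦13, 16↦16, 30↦10, 42↦2, 43↦3, 58↦18, 105↦5, 109↦9, 147↦7, 151↦11, 155↦15, 161↦1, 179↦19, 206↦6, 224↦4, 260↦0, 274↦14, 277↦17.
These 18 residues are pairwise different, hence no difference of two elements is divisible by 20.

There is no such pair.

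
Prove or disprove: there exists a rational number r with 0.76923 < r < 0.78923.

r = 7/9

Look for a denominator N such that an integer falls strictly between N·0.76923 and N·0.78923. N = 9 works: 9·0.76923 = 6.92307 < 7 < 7.10307 = 9·0.78923.
So r = 7/9 works: it is a ratio of integers, and dividing 9·0.76923 < 7 < 9·0.78923 through by 9 gives 0.76923 < 7/9 < 0.78923.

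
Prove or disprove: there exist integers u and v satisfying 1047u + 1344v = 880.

gcd(1047, 1344) = 3, so every integer of the form 1047u + 1344v is a multiple of 3.
But 880 is not a multiple of 3 (it leaves remainder 1).
Therefore 1047u + 1344v = 880 has no solution in integers.

No such integers exist.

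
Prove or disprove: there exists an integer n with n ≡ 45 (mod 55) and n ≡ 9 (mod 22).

gcd(55, 22) = 11. If n ≡ 45 (mod 55) and n ≡ 9 (mod 22), then n ≡ 45 (mod 11) and n ≡ 9 (mod 11).
But 45 mod 11 = 1 while 9 mod 11 = 9, a contradiction.
Hence the system has no solution.

No such integer exists.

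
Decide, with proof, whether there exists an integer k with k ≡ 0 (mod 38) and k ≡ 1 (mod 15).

gcd(38, 15) = 1, so the Chinese Remainder Theorem guarantees exactly one residue class mod 570 satisfying both.
Write k = 0 + 38t and require 0 + 38t ≡ 1 (mod 15), i.e. 38t ≡ 1 (mod 15).
38 ≡ 8 (mod 15), so this reads 8t ≡ 1 (mod 15). Invert 8 mod 15 by the Euclidean algorithm: 15 = 1·8 + 7, 8 = 1·7 + 1, 7 = 7·1 + 0; back-substituting, 1 = 8 − 1·7 = 8 − (15 − 1·8) = −15 + 2·8. Hence 8·2 ≡ 1, so 8⁻¹ ≡ 2 (mod 15).
Therefore t ≡ 2·1 = 2 (mod 15).
With t = 2: k = 0 + 38·2 = 76.
Check: 76 mod 38 = 0, 76 mod 15 = 1. ✓

k = 76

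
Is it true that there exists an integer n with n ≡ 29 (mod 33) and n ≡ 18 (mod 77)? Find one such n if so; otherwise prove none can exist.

The moduli are not coprime: gcd(33, 77) = 11. Compatibility requires 11 ∣ (18 − 29) = -11, which holds, so solutions exist.
The integers ≡ 29 (mod 33) are 29, 62, 95, …; their remainders mod 77 are 29, 62, 18, so n = 95 is the first that is ≡ 18 (mod 77).
Check: 95 mod 33 = 29, 95 mod 77 = 18. ✓

n = 95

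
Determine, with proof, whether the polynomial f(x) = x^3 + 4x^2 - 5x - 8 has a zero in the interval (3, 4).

f(3) = 40 and f(4) = 100, both positive, so a sign-change argument is unavailable; we show f keeps this sign on the whole interval.
Substitute x = 3 + u, where 0 < u < 1 on the interval. Expanding, f(3 + u) = u^3 + 13u^2 + 46u + 40.
All 4 nonzero coefficients of this polynomial in u are positive; hence for u > 0 the value is a sum of positive terms (the constant 40 among them).
So f is strictly positive on (3, 4); no root exists in the interval.

No such root exists.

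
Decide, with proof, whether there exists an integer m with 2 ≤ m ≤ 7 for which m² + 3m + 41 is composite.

At m = 6: 6² + 3·6 + 41 = 95 = 5·19, which is composite.

m = 6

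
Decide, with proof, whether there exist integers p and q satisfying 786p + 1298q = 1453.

No, no such integers exist.

Both 786 and 1298 are divisible by gcd(786, 1298) = 2, hence so is any combination 786p + 1298q.
However 1453 leaves remainder 1 on division by 2.
So the equation is unsolvable over ℤ.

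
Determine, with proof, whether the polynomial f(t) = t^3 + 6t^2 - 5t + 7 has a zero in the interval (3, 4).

f(3) = 73 and f(4) = 147, both positive, so a sign-change argument is unavailable; we show f keeps this sign on the whole interval.
Substitute t = 3 + u, where 0 < u < 1 on the interval. Expanding, f(3 + u) = u^3 + 15u^2 + 58u + 73.
The nonzero coefficients here are all positive, so for u > 0 every term is positive (or zero), and the constant term 73 is strictly positive.
Therefore f(t) > 0 throughout (3, 4), and f has no zero there.

f has no root in that interval.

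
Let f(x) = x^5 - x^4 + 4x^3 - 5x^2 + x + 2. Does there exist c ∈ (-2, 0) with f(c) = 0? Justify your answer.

f(-2) = -100 and f(0) = 2, which have opposite signs.
As a polynomial, f is continuous on every closed interval.
By the Intermediate Value Theorem f must vanish at some point of (-2, 0).

Yes, such a c exists.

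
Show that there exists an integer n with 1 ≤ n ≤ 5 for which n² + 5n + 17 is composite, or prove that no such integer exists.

There is no such integer n in that range.

The values for n = 1, 2, …, 5 are 23, 31, 41, 53, 67, and each of these is prime.
So no value in the range makes the expression composite.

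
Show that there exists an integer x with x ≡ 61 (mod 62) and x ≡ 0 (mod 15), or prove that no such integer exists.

x = 495

The moduli 62 and 15 are coprime, so by the Chinese Remainder Theorem a unique solution modulo 930 exists.
Any solution of the first congruence is x = 61 + 62t; substituting into the second, 62t ≡ 0 − 61 ≡ 14 (mod 15).
62 ≡ 2 (mod 15), so this reads 2t ≡ 14 (mod 15). To invert 2 modulo 15: 15 = 7·2 + 1, 2 = 2·1 + 0, and unwinding, 1 = 15 − 7·2. Thus 2⁻¹ ≡ -7 ≡ 8 (mod 15).
Therefore t ≡ 8·14 = 112 ≡ 7 (mod 15).
With t = 7: x = 61 + 62·7 = 495.
Check: 495 mod 62 = 61, 495 mod 15 = 0. ✓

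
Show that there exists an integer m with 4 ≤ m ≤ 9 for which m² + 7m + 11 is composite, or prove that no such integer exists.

At m = 4: 4² + 7·4 + 11 = 55 = 5·11, which is composite.

m = 4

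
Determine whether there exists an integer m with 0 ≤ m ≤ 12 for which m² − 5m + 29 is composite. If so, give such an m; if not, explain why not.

m = 11

At m = 11: 11² − 5·11 + 29 = 95 = 5·19, which is composite.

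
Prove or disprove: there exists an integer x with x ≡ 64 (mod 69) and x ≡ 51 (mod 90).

There is no such integer.

gcd(69, 90) = 3. If x ≡ 64 (mod 69) and x ≡ 51 (mod 90), then x ≡ 64 (mod 3) and x ≡ 51 (mod 3).
But 64 mod 3 = 1 while 51 mod 3 = 0, a contradiction.
Hence the system has no solution.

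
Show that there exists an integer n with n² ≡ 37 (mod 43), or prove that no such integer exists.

No such integer exists.

43 is prime, so by Euler's criterion 37 is a square mod 43 iff 37^((43−1)/2) = 37^21 ≡ 1 (mod 43).
Repeated squaring mod 43: 37^2 = 1369 ≡ 36; 37^4 ≡ 36² = 1296 ≡ 6; 37^8 ≡ 6² = 36 ≡ 36; 37^16 ≡ 36² = 1296 ≡ 6.
Since 21 = 16 + 4 + 1, 37^21 ≡ 6 · 6 · 37; multiplying out mod 43: 6·6 = 36 ≡ 36, then 36·37 = 1332 ≡ 42. Thus 37^21 ≡ 42 ≡ −1 (mod 43).
By Euler's criterion 37 is a quadratic non-residue mod 43: no n satisfies n² ≡ 37 (mod 43).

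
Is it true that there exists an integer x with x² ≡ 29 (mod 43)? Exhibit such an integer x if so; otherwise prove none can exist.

Apply Euler's criterion with the prime 43: 29 is a quadratic residue iff 29^21 ≡ 1 (mod 43), and a non-residue iff it is ≡ −1.
Squaring successively (mod 43): 29^2 = 841 ≡ 24; 29^4 ≡ 24² = 576 ≡ 17; 29^8 ≡ 17² = 289 ≡ 31; 29^16 ≡ 31² = 961 ≡ 15.
Since 21 = 16 + 4 + 1, 29^21 ≡ 15 · 17 · 29; multiplying out mod 43: 15·17 = 255 ≡ 40, then 40·29 = 1160 ≡ 42. Thus 29^21 ≡ 42 ≡ −1 (mod 43).
By Euler's criterion 29 is a quadratic non-residue mod 43: no x satisfies x² ≡ 29 (mod 43).

No, no such integer exists.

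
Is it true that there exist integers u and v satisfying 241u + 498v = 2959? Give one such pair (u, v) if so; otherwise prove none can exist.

Since gcd(241, 498) = 1, every integer is an integer combination of 241 and 498.
Dividing repeatedly: 498 = 2·241 + 16, 241 = 15·16 + 1, 16 = 16·1 + 0.
Back-substituting, 1 = 241 − 15·16 = 241 − 15·(498 − 2·241) = −15·498 + 31·241; that is, 241·31 + 498·(-15) = 1.
Scaling by 2959 gives the particular solution (u, v) = (91729, -44385).
Shifting by a multiple of (498, −241) keeps it a solution: u = 91729 − 184·498 = 97, v = -44385 + 184·241 = -41.
Check: 241·97 + 498·(-41) = 23377 − 20418 = 2959. ✓

u = 97, v = -41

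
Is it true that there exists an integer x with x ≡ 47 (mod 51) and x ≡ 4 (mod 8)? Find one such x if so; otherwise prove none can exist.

x = 404

gcd(51, 8) = 1, so the Chinese Remainder Theorem guarantees exactly one residue class mod 408 satisfying both.
Write x = 47 + 51t and require 47 + 51t ≡ 4 (mod 8), i.e. 51t ≡ 5 (mod 8).
51 ≡ 3 (mod 8), so this reads 3t ≡ 5 (mod 8). Since 3·3 = 9 = 1·8 + 1, the inverse of 3 mod 8 is 3.
Therefore t ≡ 3·5 = 15 ≡ 7 (mod 8).
Taking t = 7 gives x = 47 + 51·7 = 404.
Verify: 404 = 7·51 + 47 and 404 = 50·8 + 4. ✓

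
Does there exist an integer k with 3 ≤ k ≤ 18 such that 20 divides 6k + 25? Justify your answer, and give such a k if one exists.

For k = 3, 4, …, 18 the values of 6k + 25 modulo 20 are 3, 9, 15, 1, 7, 13, 19, 5, 11, 17, 3, 9, 15, 1, 7, 13 respectively.
None is 0, so 20 never divides 6k + 25 on this range.

No such integer k in that range exists.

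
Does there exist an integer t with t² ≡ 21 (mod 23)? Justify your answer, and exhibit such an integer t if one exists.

There is no such integer.

Apply Euler's criterion with the prime 23: 21 is a quadratic residue iff 21^11 ≡ 1 (mod 23), and a non-residue iff it is ≡ −1.
Squaring successively (mod 23): 21^2 = 441 ≡ 4; 21^4 ≡ 4² = 16 ≡ 16; 21^8 ≡ 16² = 256 ≡ 3.
Since 11 = 8 + 2 + 1, 21^11 ≡ 3 · 4 · 21; multiplying out mod 23: 3·4 = 12 ≡ 12, then 12·21 = 252 ≡ 22. Thus 21^11 ≡ 22 ≡ −1 (mod 23).
The value −1 means 21 is a non-residue modulo 23, so t² ≡ 21 (mod 23) is impossible.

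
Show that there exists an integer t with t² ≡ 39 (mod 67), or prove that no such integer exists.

t = 46 works: 46² = 2116, and 2116 − 39 = 2077 = 31·67.

t = 46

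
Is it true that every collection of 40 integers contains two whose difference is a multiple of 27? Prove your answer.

Yes.

There are exactly 27 possible remainders on division by 27.
Since 40 > 27, two of the 40 integers must share a residue class by the pigeonhole principle; call them a and b.
Their difference a − b is then a multiple of 27.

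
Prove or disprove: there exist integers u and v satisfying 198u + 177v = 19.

No, no such integers exist.

Both 198 and 177 are divisible by gcd(198, 177) = 3, hence so is any combination 198u + 177v.
However 19 leaves remainder 1 on division by 3.
So the equation is unsolvable over ℤ.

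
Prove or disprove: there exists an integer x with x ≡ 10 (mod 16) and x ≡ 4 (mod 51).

gcd(16, 51) = 1, so the Chinese Remainder Theorem guarantees exactly one residue class mod 816 satisfying both.
Write x = 10 + 16t and require 10 + 16t ≡ 4 (mod 51), i.e. 16t ≡ 45 (mod 51).
Since 16·16 = 256 = 5·51 + 1, the inverse of 16 mod 51 is 16.
Multiplying by 16: t ≡ 16·45 = 720 ≡ 6 (mod 51).
With t = 6: x = 10 + 16·6 = 106.
Verify: 106 = 6·16 + 10 and 106 = 2·51 + 4. ✓

x = 106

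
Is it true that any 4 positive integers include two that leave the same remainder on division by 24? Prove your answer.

Consider the 4 integers 119, 120, 121, 122. They lie in distinct residue classes modulo 24, since 4 ≤ 24.
So no two of them leave the same remainder on division by 24; the claim fails for this set.

No, the set {119, 120, 121, 122} is a counterexample.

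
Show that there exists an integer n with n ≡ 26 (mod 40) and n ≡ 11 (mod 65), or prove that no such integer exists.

n = 466

The moduli are not coprime: gcd(40, 65) = 5. Compatibility requires 5 ∣ (11 − 26) = -15, which holds, so solutions exist.
Write n = 26 + 40t. Then 40t ≡ 11 − 26 ≡ 50 (mod 65); dividing through by 5 gives 8t ≡ 10 (mod 13).
To invert 8 modulo 13: 13 = 1·8 + 5, 8 = 1·5 + 3, 5 = 1·3 + 2, 3 = 1·2 + 1, 2 = 2·1 + 0, and unwinding, 1 = 3 − 1·2 = 3 − (5 − 1·3) = −5 + 2·3 = −5 + 2·(8 − 1·5) = 2·8 − 3·5 = 2·8 − 3·(13 − 1·8) = −3·13 + 5·8. Thus 8⁻¹ ≡ 5 (mod 13).
Therefore t ≡ 5·10 = 50 ≡ 11 (mod 13).
Then n = 26 + 40·11 = 466.
Indeed 466 ≡ 26 (mod 40) and 466 ≡ 11 (mod 65).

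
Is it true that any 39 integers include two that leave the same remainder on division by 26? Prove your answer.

Each integer lies in one of the 26 residue classes modulo 26.
Since 39 > 26, two of the 39 integers must share a residue class by the pigeonhole principle; call them a and b.
That is, a and b leave the same remainder on division by 26, as claimed.

True.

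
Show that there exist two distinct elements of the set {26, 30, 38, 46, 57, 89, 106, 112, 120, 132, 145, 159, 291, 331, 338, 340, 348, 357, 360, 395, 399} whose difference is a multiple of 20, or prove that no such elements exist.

26 mod 20 = 6 and 46 mod 20 = 6, so 46 − 26 = 20 = 1·20.

The pair (26, 46) works.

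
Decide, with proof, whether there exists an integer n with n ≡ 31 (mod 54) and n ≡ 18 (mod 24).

No, no such integer exists.

Reduce both congruences modulo 6, which divides 54 and 24: they say n ≡ 31 (mod 6) and n ≡ 18 (mod 6).
These are incompatible: 31 − 18 = 13 is not divisible by 6.
So no integer satisfies both congruences.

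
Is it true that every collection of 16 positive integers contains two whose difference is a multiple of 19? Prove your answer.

Take the 16 consecutive integers 32, 33, …, 47: their residues mod 19 are all distinct because 16 ≤ 19.
Any two of them differ by at most 15 < 19 and by at least 1, so no difference is a multiple of 19.

No, the set {32, 33, 34, 35, 36, 37, 38, 39, 40, 41, 42, 43, 44, 45, 46, 47} is a counterexample.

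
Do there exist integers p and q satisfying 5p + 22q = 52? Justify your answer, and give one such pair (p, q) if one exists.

p = 6, q = 1

Since gcd(5, 22) = 1, every integer is an integer combination of 5 and 22.
Run the Euclidean algorithm on 22 and 5: 22 = 4·5 + 2, 5 = 2·2 + 1, 2 = 2·1 + 0.
Working back up the chain: 1 = 5 − 2·2 = 5 − 2·(22 − 4·5) = −2·22 + 9·5. So 5·9 + 22·(-2) = 1.
Times 52: 5·468 + 22·(-104) = 52, so (468, -104) solves it.
Subtracting 21·22 from p and adding 21·5 to q gives the tidier solution (6, 1).
Indeed 5·6 + 22·1 = 30 + 22 = 52.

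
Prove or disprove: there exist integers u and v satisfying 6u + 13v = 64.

u = 2, v = 4

Since gcd(6, 13) = 1, every integer is an integer combination of 6 and 13.
Run the Euclidean algorithm on 13 and 6: 13 = 2·6 + 1, 6 = 6·1 + 0.
Unwinding: 1 = 13 − 2·6, i.e. 6·(-2) + 13·1 = 1.
Times 64: 6·(-128) + 13·64 = 64, so (-128, 64) solves it.
Adding 10·13 to u and subtracting 10·6 from v gives the tidier solution (2, 4).
Check: 6·2 + 13·4 = 12 + 52 = 64. ✓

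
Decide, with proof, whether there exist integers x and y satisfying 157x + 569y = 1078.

157 and 569 are coprime, so 157x + 569y ranges over all of ℤ.
Run the Euclidean algorithm on 569 and 157: 569 = 3·157 + 98, 157 = 1·98 + 59, 98 = 1·59 + 39, 59 = 1·39 + 20, 39 = 1·20 + 19, 20 = 1·19 + 1, 19 = 19·1 + 0.
Working back up the chain: 1 = 20 − 1·19 = 20 − (39 − 1·20) = −39 + 2·20 = −39 + 2·(59 − 1·39) = 2·59 − 3·39 = 2·59 − 3·(98 − 1·59) = −3·98 + 5·59 = −3·98 + 5·(157 − 1·98) = 5·157 − 8·98 = 5·157 − 8·(569 − 3·157) = −8·569 + 29·157. So 157·29 + 569·(-8) = 1.
Scaling by 1078 gives the particular solution (x, y) = (31262, -8624).
Shifting by a multiple of (569, −157) keeps it a solution: x = 31262 − 54·569 = 536, y = -8624 + 54·157 = -146.
Check: 157·536 + 569·(-146) = 84152 − 83074 = 1078. ✓

x = 536, y = -146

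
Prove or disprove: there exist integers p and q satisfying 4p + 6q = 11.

Any value of 4p + 6q is a multiple of gcd(4, 6) = 2.
But 11 is not a multiple of 2 (it leaves remainder 1).
Hence no integers p, q satisfy the equation.

No such integers exist.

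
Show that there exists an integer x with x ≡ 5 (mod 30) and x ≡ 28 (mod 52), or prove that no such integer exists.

No such integer exists.

gcd(30, 52) = 2. If x ≡ 5 (mod 30) and x ≡ 28 (mod 52), then x ≡ 5 (mod 2) and x ≡ 28 (mod 2).
However 5 ≡ 1 and 28 ≡ 0 (mod 2), and 1 ≠ 0.
So no integer satisfies both congruences.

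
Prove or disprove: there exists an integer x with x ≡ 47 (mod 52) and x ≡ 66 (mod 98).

Reduce both congruences modulo 2, which divides 52 and 98: they say x ≡ 47 (mod 2) and x ≡ 66 (mod 2).
These are incompatible: 47 − 66 = -19 is not divisible by 2.
Therefore no such x exists.

No such integer exists.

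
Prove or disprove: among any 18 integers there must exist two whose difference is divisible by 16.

Yes.

Partition the integers by their residue mod 16; there are 16 classes.
Since 18 > 16, two of the 18 integers must share a residue class by the pigeonhole principle; call them a and b.
Their difference a − b is then a multiple of 16.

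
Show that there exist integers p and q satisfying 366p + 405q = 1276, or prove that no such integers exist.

Both 366 and 405 are divisible by gcd(366, 405) = 3, hence so is any combination 366p + 405q.
But 1276 = 3·425 + 1, so 3 ∤ 1276.
So the equation is unsolvable over ℤ.

No, no such integers exist.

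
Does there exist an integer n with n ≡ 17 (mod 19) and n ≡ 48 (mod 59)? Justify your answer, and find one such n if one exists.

n = 815

Since 19 and 59 share no common factor, CRT says the pair of congruences has a solution (unique mod 1121).
Write n = 17 + 19t and require 17 + 19t ≡ 48 (mod 59), i.e. 19t ≡ 31 (mod 59).
Since 19·28 = 532 = 9·59 + 1, the inverse of 19 mod 59 is 28.
Multiplying by 28: t ≡ 28·31 = 868 ≡ 42 (mod 59).
With t = 42: n = 17 + 19·42 = 815.
Check: 815 mod 19 = 17, 815 mod 59 = 48. ✓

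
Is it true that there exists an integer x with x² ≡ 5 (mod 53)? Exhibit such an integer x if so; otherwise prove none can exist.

No, no such integer exists.

53 is prime, so by Euler's criterion 5 is a square mod 53 iff 5^((53−1)/2) = 5^26 ≡ 1 (mod 53).
Repeated squaring mod 53: 5^2 = 25 ≡ 25; 5^4 ≡ 25² = 625 ≡ 42; 5^8 ≡ 42² = 1764 ≡ 15; 5^16 ≡ 15² = 225 ≡ 13.
Since 26 = 16 + 8 + 2, 5^26 ≡ 13 · 15 · 25; multiplying out mod 53: 13·15 = 195 ≡ 36, then 36·25 = 900 ≡ 52. Thus 5^26 ≡ 52 ≡ −1 (mod 53).
The value −1 means 5 is a non-residue modulo 53, so x² ≡ 5 (mod 53) is impossible.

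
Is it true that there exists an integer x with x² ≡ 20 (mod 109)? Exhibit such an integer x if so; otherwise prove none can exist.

x = 67 works: 67² = 4489, and 4489 − 20 = 4469 = 41·109.

x = 67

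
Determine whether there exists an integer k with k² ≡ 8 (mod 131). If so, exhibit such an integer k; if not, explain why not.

No, no such integer exists.

Apply Euler's criterion with the prime 131: 8 is a quadratic residue iff 8^65 ≡ 1 (mod 131), and a non-residue iff it is ≡ −1.
Squaring successively (mod 131): 8^2 = 64 ≡ 64; 8^4 ≡ 64² = 4096 ≡ 35; 8^8 ≡ 35² = 1225 ≡ 46; 8^16 ≡ 46² = 2116 ≡ 20; 8^32 ≡ 20² = 400 ≡ 7; 8^64 ≡ 7² = 49 ≡ 49.
Since 65 = 64 + 1, 8^65 ≡ 49 · 8; multiplying out mod 131: 49·8 = 392 ≡ 130. Thus 8^65 ≡ 130 ≡ −1 (mod 131).
The value −1 means 8 is a non-residue modulo 131, so k² ≡ 8 (mod 131) is impossible.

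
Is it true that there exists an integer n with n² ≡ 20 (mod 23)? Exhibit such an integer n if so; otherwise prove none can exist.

23 is prime, so by Euler's criterion 20 is a square mod 23 iff 20^((23−1)/2) = 20^11 ≡ 1 (mod 23).
Squaring successively (mod 23): 20^2 = 400 ≡ 9; 20^4 ≡ 9² = 81 ≡ 12; 20^8 ≡ 12² = 144 ≡ 6.
Since 11 = 8 + 2 + 1, 20^11 ≡ 6 · 9 · 20; multiplying out mod 23: 6·9 = 54 ≡ 8, then 8·20 = 160 ≡ 22. Thus 20^11 ≡ 22 ≡ −1 (mod 23).
The value −1 means 20 is a non-residue modulo 23, so n² ≡ 20 (mod 23) is impossible.

There is no such integer.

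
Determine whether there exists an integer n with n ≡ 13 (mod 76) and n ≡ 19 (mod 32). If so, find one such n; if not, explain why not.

Both moduli are multiples of 4 = gcd(76, 32), so any solution would satisfy n ≡ 13 and n ≡ 19 modulo 4 simultaneously.
However 13 ≡ 1 and 19 ≡ 3 (mod 4), and 1 ≠ 3.
So no integer satisfies both congruences.

No, no such integer exists.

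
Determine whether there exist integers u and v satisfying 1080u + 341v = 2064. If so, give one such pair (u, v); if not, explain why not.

Since gcd(1080, 341) = 1, every integer is an integer combination of 1080 and 341.
Run the Euclidean algorithm on 1080 and 341: 1080 = 3·341 + 57, 341 = 5·57 + 56, 57 = 1·56 + 1, 56 = 56·1 + 0.
Working back up the chain: 1 = 57 − 1·56 = 57 − (341 − 5·57) = −341 + 6·57 = −341 + 6·(1080 − 3·341) = 6·1080 − 19·341. So 1080·6 + 341·(-19) = 1.
Times 2064: 1080·12384 + 341·(-39216) = 2064, so (12384, -39216) solves it.
Shifting by a multiple of (341, −1080) keeps it a solution: u = 12384 − 36·341 = 108, v = -39216 + 36·1080 = -336.
Check: 1080·108 + 341·(-336) = 116640 − 114576 = 2064. ✓

u = 108, v = -336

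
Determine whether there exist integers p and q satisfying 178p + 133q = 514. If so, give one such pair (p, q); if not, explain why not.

p = 106, q = -138

Since gcd(178, 133) = 1, every integer is an integer combination of 178 and 133.
Euclidean algorithm: 178 = 1·133 + 45, 133 = 2·45 + 43, 45 = 1·43 + 2, 43 = 21·2 + 1, 2 = 2·1 + 0.
Back-substituting, 1 = 43 − 21·2 = 43 − 21·(45 − 1·43) = −21·45 + 22·43 = −21·45 + 22·(133 − 2·45) = 22·133 − 65·45 = 22·133 − 65·(178 − 1·133) = −65·178 + 87·133; that is, 178·(-65) + 133·87 = 1.
Times 514: 178·(-33410) + 133·44718 = 514, so (-33410, 44718) solves it.
Shifting by a multiple of (133, −178) keeps it a solution: p = -33410 + 252·133 = 106, q = 44718 − 252·178 = -138.
Check: 178·106 + 133·(-138) = 18868 − 18354 = 514. ✓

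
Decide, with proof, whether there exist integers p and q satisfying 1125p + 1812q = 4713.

p = 489, q = -301

gcd(1125, 1812) = 3, and 3 divides 4713, so integer solutions exist.
Dividing through by 3 reduces the equation to 375p + 604q = 1571.
Run the Euclidean algorithm on 604 and 375: 604 = 1·375 + 229, 375 = 1·229 + 146, 229 = 1·146 + 83, 146 = 1·83 + 63, 83 = 1·63 + 20, 63 = 3·20 + 3, 20 = 6·3 + 2, 3 = 1·2 + 1, 2 = 2·1 + 0.
Back-substituting, 1 = 3 − 1·2 = 3 − (20 − 6·3) = −20 + 7·3 = −20 + 7·(63 − 3·20) = 7·63 − 22·20 = 7·63 − 22·(83 − 1·63) = −22·83 + 29·63 = −22·83 + 29·(146 − 1·83) = 29·146 − 51·83 = 29·146 − 51·(229 − 1·146) = −51·229 + 80·146 = −51·229 + 80·(375 − 1·229) = 80·375 − 131·229 = 80·375 − 131·(604 − 1·375) = −131·604 + 211·375; that is, 375·211 + 604·(-131) = 1.
Multiplying through by 1571: p = 211·1571 = 331481, q = (-131)·1571 = -205801 is a solution.
Shifting by a multiple of (604, −375) keeps it a solution: p = 331481 − 548·604 = 489, q = -205801 + 548·375 = -301.
Indeed 1125·489 + 1812·(-301) = 550125 − 545412 = 4713.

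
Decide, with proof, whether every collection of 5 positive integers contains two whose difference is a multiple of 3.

True.

There are exactly 3 possible remainders on division by 3.
Since 5 > 3, two of the 5 integers must share a residue class by the pigeonhole principle; call them a and b.
Equal remainders mean a − b ≡ 0 (mod 3), so 3 divides their difference.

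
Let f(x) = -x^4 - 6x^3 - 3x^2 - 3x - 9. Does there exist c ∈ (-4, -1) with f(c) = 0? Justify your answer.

Such a root exists.

f(-4) = 83 and f(-1) = -4, which have opposite signs.
f is continuous everywhere (it is a polynomial), in particular on [-4, -1].
So by the Intermediate Value Theorem there is a c strictly between -4 and -1 with f(c) = 0.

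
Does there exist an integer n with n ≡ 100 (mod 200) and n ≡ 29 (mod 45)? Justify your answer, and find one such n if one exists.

Both moduli are multiples of 5 = gcd(200, 45), so any solution would satisfy n ≡ 100 and n ≡ 29 modulo 5 simultaneously.
These are incompatible: 100 − 29 = 71 is not divisible by 5.
Hence the system has no solution.

There is no such integer.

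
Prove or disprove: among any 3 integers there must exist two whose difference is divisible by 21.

Consider the 3 integers 74, 75, 76. They lie in distinct residue classes modulo 21, since 3 ≤ 21.
The differences between them range over 1, …, 2, none of which is divisible by 21.

No, the set {74, 75, 76} is a counterexample.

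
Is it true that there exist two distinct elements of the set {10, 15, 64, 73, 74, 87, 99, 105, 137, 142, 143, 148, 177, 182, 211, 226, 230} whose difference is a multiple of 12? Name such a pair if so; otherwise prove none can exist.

10 and 142 are such a pair.

10 mod 12 = 10 and 142 mod 12 = 10, so 142 − 10 = 132 = 11·12.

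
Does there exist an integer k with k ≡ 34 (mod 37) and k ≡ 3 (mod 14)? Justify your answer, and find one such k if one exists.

k = 367

The moduli 37 and 14 are coprime, so by the Chinese Remainder Theorem a unique solution modulo 518 exists.
Write k = 34 + 37t and require 34 + 37t ≡ 3 (mod 14), i.e. 37t ≡ 11 (mod 14).
37 ≡ 9 (mod 14), so this reads 9t ≡ 11 (mod 14). To invert 9 modulo 14: 14 = 1·9 + 5, 9 = 1·5 + 4, 5 = 1·4 + 1, 4 = 4·1 + 0, and unwinding, 1 = 5 − 1·4 = 5 − (9 − 1·5) = −9 + 2·5 = −9 + 2·(14 − 1·9) = 2·14 − 3·9. Thus 9⁻¹ ≡ -3 ≡ 11 (mod 14).
Therefore t ≡ 11·11 = 121 ≡ 9 (mod 14).
Taking t = 9 gives k = 34 + 37·9 = 367.
Indeed 367 ≡ 34 (mod 37) and 367 ≡ 3 (mod 14).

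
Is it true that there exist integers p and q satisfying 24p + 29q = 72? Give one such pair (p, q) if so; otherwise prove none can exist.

24 and 29 are coprime, so 24p + 29q ranges over all of ℤ.
Run the Euclidean algorithm on 29 and 24: 29 = 1·24 + 5, 24 = 4·5 + 4, 5 = 1·4 + 1, 4 = 4·1 + 0.
Unwinding: 1 = 5 − 1·4 = 5 − (24 − 4·5) = −24 + 5·5 = −24 + 5·(29 − 1·24) = 5·29 − 6·24, i.e. 24·(-6) + 29·5 = 1.
Times 72: 24·(-432) + 29·360 = 72, so (-432, 360) solves it.
The general solution is p = -432 + 29k, q = 360 − 24k; taking k = 15 gives the smaller pair p = 3, q = 0.
Indeed 24·3 + 29·0 = 72 + 0 = 72.

p = 3, q = 0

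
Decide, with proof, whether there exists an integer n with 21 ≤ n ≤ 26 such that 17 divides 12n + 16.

There is no such integer n in that range.

At n = 21, 12·21 + 16 = 268 ≡ 13 (mod 17), and each step in n adds 12, giving residues 13, 8, 3, 15, 10, 5 for n = 21, 22, …, 26.
Since 0 is absent from this list, 17 ∤ 12n + 16 for every n with 21 ≤ n ≤ 26.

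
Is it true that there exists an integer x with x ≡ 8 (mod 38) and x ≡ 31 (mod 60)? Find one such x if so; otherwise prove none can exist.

Both moduli are multiples of 2 = gcd(38, 60), so any solution would satisfy x ≡ 8 and x ≡ 31 modulo 2 simultaneously.
But 8 mod 2 = 0 while 31 mod 2 = 1, a contradiction.
Hence the system has no solution.

There is no such integer.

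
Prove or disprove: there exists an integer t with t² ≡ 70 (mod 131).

No, no such integer exists.

131 is prime, so by Euler's criterion 70 is a square mod 131 iff 70^((131−1)/2) = 70^65 ≡ 1 (mod 131).
Repeated squaring mod 131: 70^2 = 4900 ≡ 53; 70^4 ≡ 53² = 2809 ≡ 58; 70^8 ≡ 58² = 3364 ≡ 89; 70^16 ≡ 89² = 7921 ≡ 61; 70^32 ≡ 61² = 3721 ≡ 53; 70^64 ≡ 53² = 2809 ≡ 58.
Since 65 = 64 + 1, 70^65 ≡ 58 · 70; multiplying out mod 131: 58·70 = 4060 ≡ 130. Thus 70^65 ≡ 130 ≡ −1 (mod 131).
The value −1 means 70 is a non-residue modulo 131, so t² ≡ 70 (mod 131) is impossible.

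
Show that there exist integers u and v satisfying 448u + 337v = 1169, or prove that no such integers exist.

448 and 337 are coprime, so 448u + 337v ranges over all of ℤ.
Dividing repeatedly: 448 = 1·337 + 111, 337 = 3·111 + 4, 111 = 27·4 + 3, 4 = 1·3 + 1, 3 = 3·1 + 0.
Unwinding: 1 = 4 − 1·3 = 4 − (111 − 27·4) = −111 + 28·4 = −111 + 28·(337 − 3·111) = 28·337 − 85·111 = 28·337 − 85·(448 − 1·337) = −85·448 + 113·337, i.e. 448·(-85) + 337·113 = 1.
Times 1169: 448·(-99365) + 337·132097 = 1169, so (-99365, 132097) solves it.
The general solution is u = -99365 + 337k, v = 132097 − 448k; taking k = 295 gives the smaller pair u = 50, v = -63.
Check: 448·50 + 337·(-63) = 22400 − 21231 = 1169. ✓

u = 50, v = -63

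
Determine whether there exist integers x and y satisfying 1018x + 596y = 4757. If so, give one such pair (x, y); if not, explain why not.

No, no such integers exist.

Any value of 1018x + 596y is a multiple of gcd(1018, 596) = 2.
But 4757 is not a multiple of 2 (it leaves remainder 1).
Therefore 1018x + 596y = 4757 has no solution in integers.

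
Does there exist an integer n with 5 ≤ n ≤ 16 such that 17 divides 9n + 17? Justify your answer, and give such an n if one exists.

At n = 5, 9·5 + 17 = 62 ≡ 11 (mod 17), and each step in n adds 9, giving residues 11, 3, 12, 4, 13, 5, 14, 6, 15, 7, 16, 8 for n = 5, 6, …, 16.
The residue 0 does not occur, so no n in [5, 16] makes 9n + 17 a multiple of 17.

No, no such integer n in that range exists.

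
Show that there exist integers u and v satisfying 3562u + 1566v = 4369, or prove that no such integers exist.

No, no such integers exist.

Any value of 3562u + 1566v is a multiple of gcd(3562, 1566) = 2.
However 4369 leaves remainder 1 on division by 2.
So the equation is unsolvable over ℤ.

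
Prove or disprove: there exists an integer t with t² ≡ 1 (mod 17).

t = 1

Take t = 1. Then 1² = 1, and since 0 ≤ 1 < 17 this is already reduced: 1² ≡ 1 (mod 17).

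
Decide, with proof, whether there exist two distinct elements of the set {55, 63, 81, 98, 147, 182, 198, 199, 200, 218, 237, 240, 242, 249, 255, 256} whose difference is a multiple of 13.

Reduce each element mod 13: 55↦3, 63↦11, 81↦3, 98↦7, 147↦4, 182↦0, 198↦3, 199↦4, 200↦5, 218↦10, 237↦3, 240↦6, 242↦8, 249↦2, 255↦8, 256↦9. The residue 3 repeats (at 55 and 81), and 81 − 55 = 26 = 2·13.

Yes: 55 and 81.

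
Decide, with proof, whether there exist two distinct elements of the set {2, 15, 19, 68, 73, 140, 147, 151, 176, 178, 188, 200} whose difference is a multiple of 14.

Two integers differ by a multiple of 14 exactly when they have the same residue mod 14. The residues are 2↦2, 15↦1, 19↦5, 68↦12, 73↦3, 140↦0, 147↦7, 151↦11, 176↦8, 178↦10, 188↦6, 200↦4.
No residue repeats among the 12 elements, so no pair has difference ≡ 0 (mod 14).

No, no such pair exists.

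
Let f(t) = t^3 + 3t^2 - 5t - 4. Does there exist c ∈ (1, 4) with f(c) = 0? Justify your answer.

f(1) = -5 and f(4) = 88, which have opposite signs.
Since f is a polynomial it is continuous on [1, 4].
So by the Intermediate Value Theorem there is a c strictly between 1 and 4 with f(c) = 0.

Yes, such a c exists.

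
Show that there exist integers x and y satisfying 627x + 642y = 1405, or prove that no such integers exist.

Any value of 627x + 642y is a multiple of gcd(627, 642) = 3.
However 1405 leaves remainder 1 on division by 3.
Therefore 627x + 642y = 1405 has no solution in integers.

No such integers exist.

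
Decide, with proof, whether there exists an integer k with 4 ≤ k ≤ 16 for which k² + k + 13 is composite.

At k = 6: 6² + 6 + 13 = 55 = 5·11, which is composite.

k = 6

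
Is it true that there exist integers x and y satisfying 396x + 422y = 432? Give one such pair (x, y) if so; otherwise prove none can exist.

Every value of 396x + 422y is a multiple of gcd(396, 422) = 2; since 2 ∣ 432, solutions exist.
Dividing through by 2 reduces the equation to 198x + 211y = 216.
Dividing repeatedly: 211 = 1·198 + 13, 198 = 15·13 + 3, 13 = 4·3 + 1, 3 = 3·1 + 0.
Back-substituting, 1 = 13 − 4·3 = 13 − 4·(198 − 15·13) = −4·198 + 61·13 = −4·198 + 61·(211 − 1·198) = 61·211 − 65·198; that is, 198·(-65) + 211·61 = 1.
Scaling by 216 gives the particular solution (x, y) = (-14040, 13176).
Adding 67·211 to x and subtracting 67·198 from y gives the tidier solution (97, -90).
Indeed 396·97 + 422·(-90) = 38412 − 37980 = 432.

x = 97, y = -90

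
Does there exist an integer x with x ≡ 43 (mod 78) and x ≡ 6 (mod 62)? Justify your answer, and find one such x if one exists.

No, no such integer exists.

Reduce both congruences modulo 2, which divides 78 and 62: they say x ≡ 43 (mod 2) and x ≡ 6 (mod 2).
These are incompatible: 43 − 6 = 37 is not divisible by 2.
Hence the system has no solution.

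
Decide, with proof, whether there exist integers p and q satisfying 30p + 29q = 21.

30 and 29 are coprime, so 30p + 29q ranges over all of ℤ.
Euclidean algorithm: 30 = 1·29 + 1, 29 = 29·1 + 0.
Unwinding: 1 = 30 − 1·29, i.e. 30·1 + 29·(-1) = 1.
Multiplying through by 21: p = 1·21 = 21, q = (-1)·21 = -21 is a solution.
Indeed 30·21 + 29·(-21) = 630 − 609 = 21.

p = 21, q = -21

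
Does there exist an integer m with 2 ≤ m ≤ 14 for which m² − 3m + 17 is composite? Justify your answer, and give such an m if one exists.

m = 14

At m = 14: 14² − 3·14 + 17 = 171 = 3·57, which is composite.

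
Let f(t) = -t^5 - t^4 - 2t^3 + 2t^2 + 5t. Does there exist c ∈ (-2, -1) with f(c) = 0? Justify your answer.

f(-2) = 30 and f(-1) = -1, which have opposite signs.
Since f is a polynomial it is continuous on [-2, -1].
The Intermediate Value Theorem then guarantees some c ∈ (-2, -1) with f(c) = 0.

Yes, such a c exists.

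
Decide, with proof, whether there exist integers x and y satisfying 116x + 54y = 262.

x = 26, y = -51

Every value of 116x + 54y is a multiple of gcd(116, 54) = 2; since 2 ∣ 262, solutions exist.
Dividing through by 2 reduces the equation to 58x + 27y = 131.
Euclidean algorithm: 58 = 2·27 + 4, 27 = 6·4 + 3, 4 = 1·3 + 1, 3 = 3·1 + 0.
Working back up the chain: 1 = 4 − 1·3 = 4 − (27 − 6·4) = −27 + 7·4 = −27 + 7·(58 − 2·27) = 7·58 − 15·27. So 58·7 + 27·(-15) = 1.
Multiplying through by 131: x = 7·131 = 917, y = (-15)·131 = -1965 is a solution.
The general solution is x = 917 + 27k, y = -1965 − 58k; taking k = -33 gives the smaller pair x = 26, y = -51.
Indeed 116·26 + 54·(-51) = 3016 − 2754 = 262.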